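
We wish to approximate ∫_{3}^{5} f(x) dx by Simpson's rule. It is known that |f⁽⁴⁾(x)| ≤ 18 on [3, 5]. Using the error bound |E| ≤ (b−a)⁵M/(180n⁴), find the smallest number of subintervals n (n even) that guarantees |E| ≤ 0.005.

Need 576/(180n⁴) ≤ 0.005.
n⁴ ≥ 576/(180·0.005) = 640 ⇒ n ≥ 5.0297, so the smallest even n is 6. (n must be even for Simpson's rule.)

6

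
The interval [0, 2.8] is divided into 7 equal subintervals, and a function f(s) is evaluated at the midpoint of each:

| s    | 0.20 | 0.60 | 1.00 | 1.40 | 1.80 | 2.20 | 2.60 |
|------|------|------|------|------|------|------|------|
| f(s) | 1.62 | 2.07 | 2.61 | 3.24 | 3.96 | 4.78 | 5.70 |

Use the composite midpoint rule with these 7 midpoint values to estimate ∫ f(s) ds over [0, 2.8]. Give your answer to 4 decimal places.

9.5920

h = 0.4, n = 7.
h·[y(m₁) + y(m₂) + y(m₃) + y(m₄) + y(m₅) + y(m₆) + y(m₇)] = 0.4·(23.98) = 9.5920.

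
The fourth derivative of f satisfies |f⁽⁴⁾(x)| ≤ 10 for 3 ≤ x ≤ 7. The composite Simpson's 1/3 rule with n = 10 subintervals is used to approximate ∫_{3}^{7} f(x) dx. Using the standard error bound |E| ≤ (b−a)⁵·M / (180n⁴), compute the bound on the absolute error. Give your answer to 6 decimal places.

0.005689

|E| ≤ (4)⁵·10 / (180·10⁴) = 10240/1800000 = 0.005689.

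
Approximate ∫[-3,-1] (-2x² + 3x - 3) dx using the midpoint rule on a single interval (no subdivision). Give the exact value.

-34

M = (b−a)·f(-2) = 2·(-17) = -34.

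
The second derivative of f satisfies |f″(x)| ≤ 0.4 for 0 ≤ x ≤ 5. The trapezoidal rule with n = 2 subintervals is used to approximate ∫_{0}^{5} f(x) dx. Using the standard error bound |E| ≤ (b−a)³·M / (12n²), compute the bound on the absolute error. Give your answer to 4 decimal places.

|E| ≤ (5)³·0.4 / (12·2²) = 50/48 = 1.0417.

1.0417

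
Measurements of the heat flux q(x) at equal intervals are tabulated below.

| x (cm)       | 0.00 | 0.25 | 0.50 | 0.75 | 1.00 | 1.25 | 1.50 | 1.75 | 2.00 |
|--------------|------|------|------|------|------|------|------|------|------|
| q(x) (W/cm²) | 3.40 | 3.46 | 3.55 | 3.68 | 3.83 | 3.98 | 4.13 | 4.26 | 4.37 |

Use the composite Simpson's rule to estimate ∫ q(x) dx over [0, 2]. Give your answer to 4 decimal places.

h = 0.25, n = 8.
(h/3)·[y₀ + 4y₁ + 2y₂ + 4y₃ + 2y₄ + 4y₅ + 2y₆ + 4y₇ + y₈] = 0.083333·(92.31) = 7.6925.

7.6925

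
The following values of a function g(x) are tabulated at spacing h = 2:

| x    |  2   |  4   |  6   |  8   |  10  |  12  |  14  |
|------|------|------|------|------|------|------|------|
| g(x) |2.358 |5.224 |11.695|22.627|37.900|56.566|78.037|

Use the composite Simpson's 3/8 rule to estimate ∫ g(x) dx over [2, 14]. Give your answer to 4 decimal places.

344.8530

h = 2, n = 6.
(3h/8)·[y₀ + 3y₁ + 3y₂ + 2y₃ + 3y₄ + 3y₅ + y₆] = 0.75·(459.804) = 344.8530.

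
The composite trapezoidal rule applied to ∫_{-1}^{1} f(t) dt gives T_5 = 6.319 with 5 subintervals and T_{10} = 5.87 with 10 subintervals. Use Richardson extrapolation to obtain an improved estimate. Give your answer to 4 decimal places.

R = (4·T_{10} − T_5) / 3 = (4·5.87 − 6.319)/3 = (17.161)/3 = 5.7203.

5.7203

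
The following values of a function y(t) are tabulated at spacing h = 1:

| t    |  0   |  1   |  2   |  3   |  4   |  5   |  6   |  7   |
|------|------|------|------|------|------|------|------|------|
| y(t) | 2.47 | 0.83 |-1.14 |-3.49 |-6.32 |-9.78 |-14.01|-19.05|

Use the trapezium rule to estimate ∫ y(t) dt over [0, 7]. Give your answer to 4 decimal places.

h = 1, n = 7.
(h/2)·[y₀ + 2y₁ + 2y₂ + 2y₃ + 2y₄ + 2y₅ + 2y₆ + y₇] = 0.5·(-84.40) = -42.2000.

-42.2000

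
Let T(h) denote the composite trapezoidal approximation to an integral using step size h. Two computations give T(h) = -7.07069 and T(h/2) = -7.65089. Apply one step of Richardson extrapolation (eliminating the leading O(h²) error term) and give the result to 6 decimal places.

R = (4·T(h/2) − T(h)) / 3 = (4·(-7.65089) − (-7.07069))/3 = (-23.53287)/3 = -7.844290.

-7.844290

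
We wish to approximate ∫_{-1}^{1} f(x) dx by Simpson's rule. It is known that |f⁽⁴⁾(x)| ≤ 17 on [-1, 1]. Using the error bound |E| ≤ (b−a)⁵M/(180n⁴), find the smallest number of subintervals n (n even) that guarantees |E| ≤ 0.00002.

Need 544/(180n⁴) ≤ 0.00002.
n⁴ ≥ 544/(180·0.00002) = 151111 ⇒ n ≥ 19.7162, so the smallest even n is 20. (n must be even for Simpson's rule.)

20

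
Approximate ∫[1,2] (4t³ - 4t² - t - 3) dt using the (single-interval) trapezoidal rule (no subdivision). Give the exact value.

3.5

T = (b−a)/2 · [f(1) + f(2)] = 0.5·[(-4) + 11] = 3.5.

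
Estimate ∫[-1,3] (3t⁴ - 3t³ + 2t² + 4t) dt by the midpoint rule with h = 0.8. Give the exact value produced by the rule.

113.74336

h = (3 − (-1))/5 = 0.8.
Midpoints m₁,…,m₅ = -0.6, 0.2, 1, 1.8, 2.6.
f(m₁)=-0.6432, f(m₂)=0.8608, f(m₃)=6, f(m₄)=27.6768, f(m₅)=108.2848.
h·[f(m₁) + f(m₂) + f(m₃) + f(m₄) + f(m₅)] = 0.8·(142.1792) = 113.74336.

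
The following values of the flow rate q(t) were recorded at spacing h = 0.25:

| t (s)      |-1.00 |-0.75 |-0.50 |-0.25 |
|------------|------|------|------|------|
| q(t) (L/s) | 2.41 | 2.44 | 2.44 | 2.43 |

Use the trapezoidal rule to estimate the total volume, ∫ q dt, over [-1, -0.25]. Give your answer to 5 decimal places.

h = 0.25, n = 3.
(h/2)·[y₀ + 2y₁ + 2y₂ + y₃] = 0.125·(14.60) = 1.82500.

1.82500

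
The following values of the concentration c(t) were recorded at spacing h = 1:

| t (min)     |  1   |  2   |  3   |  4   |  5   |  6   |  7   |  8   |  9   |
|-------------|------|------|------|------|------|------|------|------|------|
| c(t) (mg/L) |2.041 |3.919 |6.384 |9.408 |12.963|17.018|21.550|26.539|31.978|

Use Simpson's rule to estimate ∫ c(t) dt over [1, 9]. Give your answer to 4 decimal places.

h = 1, n = 8.
(h/3)·[y₀ + 4y₁ + 2y₂ + 4y₃ + 2y₄ + 4y₅ + 2y₆ + 4y₇ + y₈] = 0.333333·(343.349) = 114.4497.

114.4497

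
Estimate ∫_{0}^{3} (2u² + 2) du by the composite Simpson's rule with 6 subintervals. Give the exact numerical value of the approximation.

24

h = (3 − 0)/6 = 0.5.
Nodes u₀,…,u₆ = 0, 0.5, 1, 1.5, 2, 2.5, 3.
f(u) = 2u² + 2: f₀=2, f₁=2.5, f₂=4, f₃=6.5, f₄=10, f₅=14.5, f₆=20.
(h/3)·[f₀ + 4f₁ + 2f₂ + 4f₃ + 2f₄ + 4f₅ + f₆] = 0.166667·(144) = 24.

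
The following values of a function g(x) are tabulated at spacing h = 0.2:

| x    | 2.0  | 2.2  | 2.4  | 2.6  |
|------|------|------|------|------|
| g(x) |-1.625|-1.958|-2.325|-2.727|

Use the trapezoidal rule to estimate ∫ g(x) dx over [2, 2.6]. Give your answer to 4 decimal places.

h = 0.2, n = 3.
(h/2)·[y₀ + 2y₁ + 2y₂ + y₃] = 0.1·(-12.918) = -1.2918.

-1.2918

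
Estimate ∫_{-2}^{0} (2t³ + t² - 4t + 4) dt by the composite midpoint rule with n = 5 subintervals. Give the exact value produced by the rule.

h = (0 − (-2))/5 = 0.4.
Midpoints m₁,…,m₅ = -1.8, -1.4, -1, -0.6, -0.2.
f(m₁)=2.776, f(m₂)=6.072, f(m₃)=7, f(m₄)=6.328, f(m₅)=4.824.
h·[f(m₁) + f(m₂) + f(m₃) + f(m₄) + f(m₅)] = 0.4·(27) = 10.8.

10.8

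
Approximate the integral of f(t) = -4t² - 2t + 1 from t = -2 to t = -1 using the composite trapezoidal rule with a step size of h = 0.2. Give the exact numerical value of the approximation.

-5.36

h = (-1 − (-2))/5 = 0.2.
Nodes t₀,…,t₅ = -2, -1.8, -1.6, -1.4, -1.2, -1.
f(t) = -4t² - 2t + 1: f₀=-11, f₁=-8.36, f₂=-6.04, f₃=-4.04, f₄=-2.36, f₅=-1.
(h/2)·[f₀ + 2f₁ + 2f₂ + 2f₃ + 2f₄ + f₅] = 0.1·(-53.6) = -5.36.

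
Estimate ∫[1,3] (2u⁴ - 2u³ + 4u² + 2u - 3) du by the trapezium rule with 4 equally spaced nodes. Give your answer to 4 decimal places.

h = (3 − 1)/3 = 0.666667.
Nodes u₀,…,u₃ = 1, 1.666667, 2.333333, 3.
f(u) = 2u⁴ - 2u³ + 4u² + 2u - 3: f₀=3, f₁=17.617284, f₂=57.320988, f₃=147.
(h/2)·[f₀ + 2f₁ + 2f₂ + f₃] = 0.333333·(299.876543) = 99.9588.

99.9588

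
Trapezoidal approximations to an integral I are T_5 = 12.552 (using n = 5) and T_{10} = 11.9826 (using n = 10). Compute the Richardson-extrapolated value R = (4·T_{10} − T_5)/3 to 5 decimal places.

R = (4·T_{10} − T_5) / 3 = (4·11.9826 − 12.552)/3 = (35.3784)/3 = 11.79280.

11.79280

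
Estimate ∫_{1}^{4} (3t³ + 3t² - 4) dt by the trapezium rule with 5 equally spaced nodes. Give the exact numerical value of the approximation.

h = (4 − 1)/4 = 0.75.
Nodes t₀,…,t₄ = 1, 1.75, 2.5, 3.25, 4.
f(t) = 3t³ + 3t² - 4: f₀=2, f₁=21.265625, f₂=61.625, f₃=130.671875, f₄=236.
(h/2)·[f₀ + 2f₁ + 2f₂ + 2f₃ + f₄] = 0.375·(665.125) = 249.421875.

249.421875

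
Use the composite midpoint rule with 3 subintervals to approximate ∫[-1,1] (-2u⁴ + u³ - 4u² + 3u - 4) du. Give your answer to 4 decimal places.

h = (1 − (-1))/3 = 0.666667.
Midpoints m₁,…,m₃ = -0.666667, 0, 0.666667.
f(m₁)=-8.469136, f(m₂)=-4, f(m₃)=-3.876543.
h·[f(m₁) + f(m₂) + f(m₃)] = 0.666667·(-16.345679) = -10.8971.

-10.8971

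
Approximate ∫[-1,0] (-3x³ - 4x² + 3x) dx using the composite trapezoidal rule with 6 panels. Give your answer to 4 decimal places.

-2.0810

h = (0 − (-1))/6 = 0.166667.
Nodes x₀,…,x₆ = -1, -0.833333, -0.666667, -0.5, -0.333333, -0.166667, 0.
f(x) = -3x³ - 4x² + 3x: f₀=-4, f₁=-3.541667, f₂=-2.888889, f₃=-2.125, f₄=-1.333333, f₅=-0.597222, f₆=0.
(h/2)·[f₀ + 2f₁ + 2f₂ + 2f₃ + 2f₄ + 2f₅ + f₆] = 0.083333·(-24.972222) = -2.0810.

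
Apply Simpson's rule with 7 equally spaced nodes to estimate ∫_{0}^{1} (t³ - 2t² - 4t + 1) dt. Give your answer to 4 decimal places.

h = (1 − 0)/6 = 0.166667.
Nodes t₀,…,t₆ = 0, 0.166667, 0.333333, 0.5, 0.666667, 0.833333, 1.
f(t) = t³ - 2t² - 4t + 1: f₀=1, f₁=0.282407, f₂=-0.518519, f₃=-1.375, f₄=-2.259259, f₅=-3.143519, f₆=-4.
(h/3)·[f₀ + 4f₁ + 2f₂ + 4f₃ + 2f₄ + 4f₅ + f₆] = 0.055556·(-25.5) = -1.4167.

-1.4167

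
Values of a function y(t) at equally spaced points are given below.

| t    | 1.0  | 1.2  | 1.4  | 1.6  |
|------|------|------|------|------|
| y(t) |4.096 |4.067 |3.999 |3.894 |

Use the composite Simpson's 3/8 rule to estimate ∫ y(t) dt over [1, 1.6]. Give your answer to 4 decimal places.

h = 0.2, n = 3.
(3h/8)·[y₀ + 3y₁ + 3y₂ + y₃] = 0.075·(32.188) = 2.4141.

2.4141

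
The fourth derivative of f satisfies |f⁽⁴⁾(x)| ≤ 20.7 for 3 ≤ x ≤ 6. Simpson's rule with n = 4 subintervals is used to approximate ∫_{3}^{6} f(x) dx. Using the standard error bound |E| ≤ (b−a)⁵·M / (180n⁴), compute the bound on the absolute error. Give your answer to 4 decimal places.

0.1092

|E| ≤ (3)⁵·20.7 / (180·4⁴) = 5030.1/46080 = 0.1092.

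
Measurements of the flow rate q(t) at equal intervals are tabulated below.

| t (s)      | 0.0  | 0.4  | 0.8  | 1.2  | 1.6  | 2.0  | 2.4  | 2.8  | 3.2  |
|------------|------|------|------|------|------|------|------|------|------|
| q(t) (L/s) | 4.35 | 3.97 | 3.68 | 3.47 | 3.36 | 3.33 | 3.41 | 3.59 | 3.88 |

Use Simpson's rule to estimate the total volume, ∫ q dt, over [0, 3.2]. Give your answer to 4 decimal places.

h = 0.4, n = 8.
(h/3)·[y₀ + 4y₁ + 2y₂ + 4y₃ + 2y₄ + 4y₅ + 2y₆ + 4y₇ + y₈] = 0.133333·(86.57) = 11.5427.

11.5427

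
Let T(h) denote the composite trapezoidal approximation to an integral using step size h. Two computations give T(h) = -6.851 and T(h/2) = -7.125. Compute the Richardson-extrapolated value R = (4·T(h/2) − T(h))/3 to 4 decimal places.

-7.2163

R = (4·T(h/2) − T(h)) / 3 = (4·(-7.125) − (-6.851))/3 = (-21.649)/3 = -7.2163.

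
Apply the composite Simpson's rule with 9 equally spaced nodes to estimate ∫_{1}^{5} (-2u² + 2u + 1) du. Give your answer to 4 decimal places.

-54.6667

h = (5 − 1)/8 = 0.5.
Nodes u₀,…,u₈ = 1, 1.5, 2, 2.5, 3, 3.5, 4, 4.5, 5.
f(u) = -2u² + 2u + 1: f₀=1, f₁=-0.5, f₂=-3, f₃=-6.5, f₄=-11, f₅=-16.5, f₆=-23, f₇=-30.5, f₈=-39.
(h/3)·[f₀ + 4f₁ + 2f₂ + 4f₃ + 2f₄ + 4f₅ + 2f₆ + 4f₇ + f₈] = 0.166667·(-328) = -54.6667.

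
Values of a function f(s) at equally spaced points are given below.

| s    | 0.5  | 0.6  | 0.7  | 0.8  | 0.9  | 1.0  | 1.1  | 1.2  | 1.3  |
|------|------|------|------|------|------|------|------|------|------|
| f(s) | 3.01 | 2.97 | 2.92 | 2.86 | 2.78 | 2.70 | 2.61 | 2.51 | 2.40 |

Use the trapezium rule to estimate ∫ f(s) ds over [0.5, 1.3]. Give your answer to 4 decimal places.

h = 0.1, n = 8.
(h/2)·[y₀ + 2y₁ + 2y₂ + 2y₃ + 2y₄ + 2y₅ + 2y₆ + 2y₇ + y₈] = 0.05·(44.11) = 2.2055.

2.2055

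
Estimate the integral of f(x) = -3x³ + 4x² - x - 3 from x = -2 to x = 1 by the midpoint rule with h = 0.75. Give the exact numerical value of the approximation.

h = (1 − (-2))/4 = 0.75.
Midpoints m₁,…,m₄ = -1.625, -0.875, -0.125, 0.625.
f(m₁)=22.060546875, f(m₂)=2.947265625, f(m₃)=-2.806640625, f(m₄)=-2.794921875.
h·[f(m₁) + f(m₂) + f(m₃) + f(m₄)] = 0.75·(19.40625) = 14.5546875.

14.5546875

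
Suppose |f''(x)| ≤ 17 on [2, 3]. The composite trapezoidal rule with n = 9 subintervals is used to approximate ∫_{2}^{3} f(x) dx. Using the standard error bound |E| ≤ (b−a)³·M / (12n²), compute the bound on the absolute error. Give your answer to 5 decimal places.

0.01749

|E| ≤ (1)³·17 / (12·9²) = 17/972 = 0.01749.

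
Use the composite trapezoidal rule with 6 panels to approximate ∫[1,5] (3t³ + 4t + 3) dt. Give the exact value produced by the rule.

h = (5 − 1)/6 = 0.666667.
Nodes t₀,…,t₆ = 1, 1.666667, 2.333333, 3, 3.666667, 4.333333, 5.
f(t) = 3t³ + 4t + 3: f₀=10, f₁=23.555556, f₂=50.444444, f₃=96, f₄=165.555556, f₅=264.444444, f₆=398.
(h/2)·[f₀ + 2f₁ + 2f₂ + 2f₃ + 2f₄ + 2f₅ + f₆] = 0.333333·(1608) = 536.

536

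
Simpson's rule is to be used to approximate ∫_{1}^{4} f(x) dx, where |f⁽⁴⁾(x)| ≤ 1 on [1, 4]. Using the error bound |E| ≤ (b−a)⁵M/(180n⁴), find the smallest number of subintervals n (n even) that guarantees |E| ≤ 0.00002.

Need 243/(180n⁴) ≤ 0.00002.
n⁴ ≥ 243/(180·0.00002) = 67500 ⇒ n ≥ 16.1185, so the smallest even n is 18. (n must be even for Simpson's rule.)

18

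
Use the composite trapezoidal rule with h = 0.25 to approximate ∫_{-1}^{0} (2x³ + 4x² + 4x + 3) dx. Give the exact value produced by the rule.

h = (0 − (-1))/4 = 0.25.
Nodes x₀,…,x₄ = -1, -0.75, -0.5, -0.25, 0.
f(x) = 2x³ + 4x² + 4x + 3: f₀=1, f₁=1.40625, f₂=1.75, f₃=2.21875, f₄=3.
(h/2)·[f₀ + 2f₁ + 2f₂ + 2f₃ + f₄] = 0.125·(14.75) = 1.84375.

1.84375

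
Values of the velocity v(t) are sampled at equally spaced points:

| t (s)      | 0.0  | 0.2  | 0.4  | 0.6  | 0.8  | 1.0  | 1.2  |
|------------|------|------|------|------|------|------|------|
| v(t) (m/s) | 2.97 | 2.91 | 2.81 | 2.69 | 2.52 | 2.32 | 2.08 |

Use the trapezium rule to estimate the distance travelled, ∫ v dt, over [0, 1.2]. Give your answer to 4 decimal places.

3.1550

h = 0.2, n = 6.
(h/2)·[y₀ + 2y₁ + 2y₂ + 2y₃ + 2y₄ + 2y₅ + y₆] = 0.1·(31.55) = 3.1550.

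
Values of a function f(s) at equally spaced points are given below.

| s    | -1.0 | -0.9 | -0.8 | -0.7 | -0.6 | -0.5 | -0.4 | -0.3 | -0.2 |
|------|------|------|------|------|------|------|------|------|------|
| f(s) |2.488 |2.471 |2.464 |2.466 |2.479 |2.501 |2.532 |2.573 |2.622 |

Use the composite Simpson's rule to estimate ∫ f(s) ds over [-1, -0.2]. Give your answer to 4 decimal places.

h = 0.1, n = 8.
(h/3)·[y₀ + 4y₁ + 2y₂ + 4y₃ + 2y₄ + 4y₅ + 2y₆ + 4y₇ + y₈] = 0.033333·(60.104) = 2.0035.

2.0035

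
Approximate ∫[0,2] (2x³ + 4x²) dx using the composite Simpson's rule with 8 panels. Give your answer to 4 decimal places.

18.6667

h = (2 − 0)/8 = 0.25.
Nodes x₀,…,x₈ = 0, 0.25, 0.5, 0.75, 1, 1.25, 1.5, 1.75, 2.
f(x) = 2x³ + 4x²: f₀=0, f₁=0.28125, f₂=1.25, f₃=3.09375, f₄=6, f₅=10.15625, f₆=15.75, f₇=22.96875, f₈=32.
(h/3)·[f₀ + 4f₁ + 2f₂ + 4f₃ + 2f₄ + 4f₅ + 2f₆ + 4f₇ + f₈] = 0.083333·(224) = 18.6667.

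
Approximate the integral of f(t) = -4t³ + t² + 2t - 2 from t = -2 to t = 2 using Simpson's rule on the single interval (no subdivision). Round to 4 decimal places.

-2.6667

S = (b−a)/6 · [f(-2) + 4f(0) + f(2)] = 0.666667·[30 + 4·(-2) + (-26)] = -2.6667.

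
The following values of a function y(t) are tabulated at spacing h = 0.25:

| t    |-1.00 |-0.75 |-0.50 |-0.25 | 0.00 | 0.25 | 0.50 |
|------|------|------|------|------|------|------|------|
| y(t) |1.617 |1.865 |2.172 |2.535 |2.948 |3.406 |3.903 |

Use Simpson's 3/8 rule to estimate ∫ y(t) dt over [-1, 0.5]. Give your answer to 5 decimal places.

h = 0.25, n = 6.
(3h/8)·[y₀ + 3y₁ + 3y₂ + 2y₃ + 3y₄ + 3y₅ + y₆] = 0.09375·(41.763) = 3.91528.

3.91528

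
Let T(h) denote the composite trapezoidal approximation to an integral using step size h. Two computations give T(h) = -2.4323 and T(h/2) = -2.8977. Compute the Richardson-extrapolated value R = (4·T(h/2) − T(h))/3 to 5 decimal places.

R = (4·T(h/2) − T(h)) / 3 = (4·(-2.8977) − (-2.4323))/3 = (-9.1585)/3 = -3.05283.

-3.05283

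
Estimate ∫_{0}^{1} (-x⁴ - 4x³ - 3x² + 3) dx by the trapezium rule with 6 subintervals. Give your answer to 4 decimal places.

h = (1 − 0)/6 = 0.166667.
Nodes x₀,…,x₆ = 0, 0.166667, 0.333333, 0.5, 0.666667, 0.833333, 1.
f(x) = -x⁴ - 4x³ - 3x² + 3: f₀=3, f₁=2.897377, f₂=2.506173, f₃=1.6875, f₄=0.283951, f₅=-1.880401, f₆=-5.
(h/2)·[f₀ + 2f₁ + 2f₂ + 2f₃ + 2f₄ + 2f₅ + f₆] = 0.083333·(8.989198) = 0.7491.

0.7491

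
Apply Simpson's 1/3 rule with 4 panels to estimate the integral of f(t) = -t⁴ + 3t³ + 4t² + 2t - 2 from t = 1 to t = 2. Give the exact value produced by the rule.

h = (2 − 1)/4 = 0.25.
Nodes t₀,…,t₄ = 1, 1.25, 1.5, 1.75, 2.
f(t) = -t⁴ + 3t³ + 4t² + 2t - 2: f₀=6, f₁=10.16796875, f₂=15.0625, f₃=20.44921875, f₄=26.
(h/3)·[f₀ + 4f₁ + 2f₂ + 4f₃ + f₄] = 0.083333·(184.59375) = 15.3828125.

15.3828125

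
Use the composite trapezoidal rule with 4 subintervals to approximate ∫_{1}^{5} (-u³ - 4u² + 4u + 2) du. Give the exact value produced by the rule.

h = (5 − 1)/4 = 1.
Nodes u₀,…,u₄ = 1, 2, 3, 4, 5.
f(u) = -u³ - 4u² + 4u + 2: f₀=1, f₁=-14, f₂=-49, f₃=-110, f₄=-203.
(h/2)·[f₀ + 2f₁ + 2f₂ + 2f₃ + f₄] = 0.5·(-548) = -274.

-274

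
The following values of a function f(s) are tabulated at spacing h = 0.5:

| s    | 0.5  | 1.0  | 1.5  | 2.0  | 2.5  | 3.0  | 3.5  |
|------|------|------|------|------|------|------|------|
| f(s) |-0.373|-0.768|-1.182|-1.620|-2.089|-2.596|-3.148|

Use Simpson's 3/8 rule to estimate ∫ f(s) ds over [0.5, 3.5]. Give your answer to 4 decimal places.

-4.9999

h = 0.5, n = 6.
(3h/8)·[y₀ + 3y₁ + 3y₂ + 2y₃ + 3y₄ + 3y₅ + y₆] = 0.1875·(-26.666) = -4.9999.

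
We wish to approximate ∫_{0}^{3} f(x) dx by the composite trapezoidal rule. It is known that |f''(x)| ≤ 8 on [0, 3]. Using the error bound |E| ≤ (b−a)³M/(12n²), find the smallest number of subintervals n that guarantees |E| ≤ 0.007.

51

Need 216/(12n²) ≤ 0.007.
n² ≥ 216/(12·0.007) = 2571.43 ⇒ n ≥ 50.7093, so the smallest n is 51.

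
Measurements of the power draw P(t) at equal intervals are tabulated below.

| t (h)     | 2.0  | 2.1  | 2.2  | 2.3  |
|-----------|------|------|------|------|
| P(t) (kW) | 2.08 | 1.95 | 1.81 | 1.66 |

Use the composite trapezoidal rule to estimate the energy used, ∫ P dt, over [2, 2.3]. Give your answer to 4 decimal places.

h = 0.1, n = 3.
(h/2)·[y₀ + 2y₁ + 2y₂ + y₃] = 0.05·(11.26) = 0.5630.

0.5630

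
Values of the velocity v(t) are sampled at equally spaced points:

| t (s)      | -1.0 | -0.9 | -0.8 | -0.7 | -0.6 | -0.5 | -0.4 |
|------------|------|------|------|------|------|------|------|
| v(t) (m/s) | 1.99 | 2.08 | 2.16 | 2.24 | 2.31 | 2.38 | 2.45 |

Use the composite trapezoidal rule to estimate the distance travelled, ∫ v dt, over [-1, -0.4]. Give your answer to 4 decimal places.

1.3390

h = 0.1, n = 6.
(h/2)·[y₀ + 2y₁ + 2y₂ + 2y₃ + 2y₄ + 2y₅ + y₆] = 0.05·(26.78) = 1.3390.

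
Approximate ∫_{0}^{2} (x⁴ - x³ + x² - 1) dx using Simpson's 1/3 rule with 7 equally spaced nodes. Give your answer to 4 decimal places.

h = (2 − 0)/6 = 0.333333.
Nodes x₀,…,x₆ = 0, 0.333333, 0.666667, 1, 1.333333, 1.666667, 2.
f(x) = x⁴ - x³ + x² - 1: f₀=-1, f₁=-0.913580, f₂=-0.654321, f₃=0, f₄=1.567901, f₅=4.864198, f₆=11.
(h/3)·[f₀ + 4f₁ + 2f₂ + 4f₃ + 2f₄ + 4f₅ + f₆] = 0.111111·(27.629630) = 3.0700.

3.0700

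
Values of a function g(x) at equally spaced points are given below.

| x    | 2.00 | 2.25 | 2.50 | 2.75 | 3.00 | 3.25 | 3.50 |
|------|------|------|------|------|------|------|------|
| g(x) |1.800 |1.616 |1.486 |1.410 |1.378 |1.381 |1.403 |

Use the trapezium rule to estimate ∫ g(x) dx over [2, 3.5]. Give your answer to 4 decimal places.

h = 0.25, n = 6.
(h/2)·[y₀ + 2y₁ + 2y₂ + 2y₃ + 2y₄ + 2y₅ + y₆] = 0.125·(17.745) = 2.2181.

2.2181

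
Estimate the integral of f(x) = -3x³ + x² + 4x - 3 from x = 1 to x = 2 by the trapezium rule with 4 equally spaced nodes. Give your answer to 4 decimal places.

h = (2 − 1)/3 = 0.333333.
Nodes x₀,…,x₃ = 1, 1.333333, 1.666667, 2.
f(x) = -3x³ + x² + 4x - 3: f₀=-1, f₁=-3, f₂=-7.444444, f₃=-15.
(h/2)·[f₀ + 2f₁ + 2f₂ + f₃] = 0.166667·(-36.888889) = -6.1481.

-6.1481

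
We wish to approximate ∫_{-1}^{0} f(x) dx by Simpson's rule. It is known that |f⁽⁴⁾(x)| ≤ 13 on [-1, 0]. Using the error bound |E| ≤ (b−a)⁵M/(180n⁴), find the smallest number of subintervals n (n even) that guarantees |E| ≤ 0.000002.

Need 13/(180n⁴) ≤ 0.000002.
n⁴ ≥ 13/(180·0.000002) = 36111.1 ⇒ n ≥ 13.7851, so the smallest even n is 14. (n must be even for Simpson's rule.)

14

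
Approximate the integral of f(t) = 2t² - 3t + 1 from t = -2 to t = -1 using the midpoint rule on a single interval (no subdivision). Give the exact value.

10

M = (b−a)·f(-1.5) = 1·(10) = 10.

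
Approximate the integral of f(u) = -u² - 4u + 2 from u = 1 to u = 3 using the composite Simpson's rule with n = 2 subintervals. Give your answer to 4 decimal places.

h = (3 − 1)/2 = 1.
Nodes u₀,…,u₂ = 1, 2, 3.
f(u) = -u² - 4u + 2: f₀=-3, f₁=-10, f₂=-19.
(h/3)·[f₀ + 4f₁ + f₂] = 0.333333·(-62) = -20.6667.

-20.6667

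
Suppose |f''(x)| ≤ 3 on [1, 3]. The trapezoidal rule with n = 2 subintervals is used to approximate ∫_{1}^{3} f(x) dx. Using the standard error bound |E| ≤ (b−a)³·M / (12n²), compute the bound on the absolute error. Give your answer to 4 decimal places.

|E| ≤ (2)³·3 / (12·2²) = 24/48 = 0.5000.

0.5000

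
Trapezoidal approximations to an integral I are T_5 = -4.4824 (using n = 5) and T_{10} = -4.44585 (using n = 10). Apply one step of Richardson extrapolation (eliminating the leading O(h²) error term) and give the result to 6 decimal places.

-4.433667

R = (4·T_{10} − T_5) / 3 = (4·(-4.44585) − (-4.4824))/3 = (-13.30100)/3 = -4.433667.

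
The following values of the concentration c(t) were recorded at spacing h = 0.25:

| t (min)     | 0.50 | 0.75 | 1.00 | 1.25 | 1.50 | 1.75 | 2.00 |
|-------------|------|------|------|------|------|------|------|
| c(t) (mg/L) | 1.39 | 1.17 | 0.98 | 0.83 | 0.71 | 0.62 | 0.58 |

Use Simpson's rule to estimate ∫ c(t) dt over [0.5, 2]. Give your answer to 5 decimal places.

1.31917

h = 0.25, n = 6.
(h/3)·[y₀ + 4y₁ + 2y₂ + 4y₃ + 2y₄ + 4y₅ + y₆] = 0.083333·(15.83) = 1.31917.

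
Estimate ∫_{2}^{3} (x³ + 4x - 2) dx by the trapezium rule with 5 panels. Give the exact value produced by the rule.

24.3

h = (3 − 2)/5 = 0.2.
Nodes x₀,…,x₅ = 2, 2.2, 2.4, 2.6, 2.8, 3.
f(x) = x³ + 4x - 2: f₀=14, f₁=17.448, f₂=21.424, f₃=25.976, f₄=31.152, f₅=37.
(h/2)·[f₀ + 2f₁ + 2f₂ + 2f₃ + 2f₄ + f₅] = 0.1·(243) = 24.3.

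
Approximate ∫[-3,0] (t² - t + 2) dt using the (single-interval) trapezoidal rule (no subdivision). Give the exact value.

T = (b−a)/2 · [f(-3) + f(0)] = 1.5·[14 + 2] = 24.

24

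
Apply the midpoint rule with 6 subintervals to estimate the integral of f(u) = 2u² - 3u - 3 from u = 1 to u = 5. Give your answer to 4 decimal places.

h = (5 − 1)/6 = 0.666667.
Midpoints m₁,…,m₆ = 1.333333, 2, 2.666667, 3.333333, 4, 4.666667.
f(m₁)=-3.444444, f(m₂)=-1, f(m₃)=3.222222, f(m₄)=9.222222, f(m₅)=17, f(m₆)=26.555556.
h·[f(m₁) + f(m₂) + f(m₃) + f(m₄) + f(m₅) + f(m₆)] = 0.666667·(51.555556) = 34.3704.

34.3704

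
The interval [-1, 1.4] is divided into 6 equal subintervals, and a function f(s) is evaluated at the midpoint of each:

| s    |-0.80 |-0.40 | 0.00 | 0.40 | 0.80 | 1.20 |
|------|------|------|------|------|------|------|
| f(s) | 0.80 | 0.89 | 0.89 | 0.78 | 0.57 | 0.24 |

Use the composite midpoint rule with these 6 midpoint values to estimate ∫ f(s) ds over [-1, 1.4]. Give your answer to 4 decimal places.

1.6680

h = 0.4, n = 6.
h·[y(m₁) + y(m₂) + y(m₃) + y(m₄) + y(m₅) + y(m₆)] = 0.4·(4.17) = 1.6680.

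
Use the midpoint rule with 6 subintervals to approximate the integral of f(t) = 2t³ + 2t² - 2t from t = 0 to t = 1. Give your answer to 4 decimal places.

h = (1 − 0)/6 = 0.166667.
Midpoints m₁,…,m₆ = 0.083333, 0.25, 0.416667, 0.583333, 0.75, 0.916667.
f(m₁)=-0.151620, f(m₂)=-0.34375, f(m₃)=-0.341435, f(m₄)=-0.089120, f(m₅)=0.46875, f(m₆)=1.387731.
h·[f(m₁) + f(m₂) + f(m₃) + f(m₄) + f(m₅) + f(m₆)] = 0.166667·(0.930556) = 0.1551.

0.1551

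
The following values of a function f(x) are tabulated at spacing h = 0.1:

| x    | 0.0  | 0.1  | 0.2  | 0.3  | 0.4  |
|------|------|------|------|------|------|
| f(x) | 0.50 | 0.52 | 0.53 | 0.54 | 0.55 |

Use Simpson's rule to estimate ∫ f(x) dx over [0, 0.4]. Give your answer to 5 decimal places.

0.21167

h = 0.1, n = 4.
(h/3)·[y₀ + 4y₁ + 2y₂ + 4y₃ + y₄] = 0.033333·(6.35) = 0.21167.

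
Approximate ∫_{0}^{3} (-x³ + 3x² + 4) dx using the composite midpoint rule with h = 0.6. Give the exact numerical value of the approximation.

h = (3 − 0)/5 = 0.6.
Midpoints m₁,…,m₅ = 0.3, 0.9, 1.5, 2.1, 2.7.
f(m₁)=4.243, f(m₂)=5.701, f(m₃)=7.375, f(m₄)=7.969, f(m₅)=6.187.
h·[f(m₁) + f(m₂) + f(m₃) + f(m₄) + f(m₅)] = 0.6·(31.475) = 18.885.

18.885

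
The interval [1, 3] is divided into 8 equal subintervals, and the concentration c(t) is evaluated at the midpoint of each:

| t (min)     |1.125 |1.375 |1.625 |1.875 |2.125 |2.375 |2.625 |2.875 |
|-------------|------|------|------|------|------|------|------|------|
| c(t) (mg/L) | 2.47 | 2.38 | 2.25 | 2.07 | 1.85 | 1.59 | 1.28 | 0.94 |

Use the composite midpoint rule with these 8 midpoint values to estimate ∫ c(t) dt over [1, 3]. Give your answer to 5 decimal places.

3.70750

h = 0.25, n = 8.
h·[y(m₁) + y(m₂) + y(m₃) + y(m₄) + y(m₅) + y(m₆) + y(m₇) + y(m₈)] = 0.25·(14.83) = 3.70750.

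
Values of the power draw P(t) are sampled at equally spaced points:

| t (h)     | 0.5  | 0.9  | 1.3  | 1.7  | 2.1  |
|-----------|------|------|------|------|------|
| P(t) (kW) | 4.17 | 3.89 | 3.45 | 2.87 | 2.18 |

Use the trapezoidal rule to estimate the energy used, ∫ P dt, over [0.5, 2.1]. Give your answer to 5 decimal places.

5.35400

h = 0.4, n = 4.
(h/2)·[y₀ + 2y₁ + 2y₂ + 2y₃ + y₄] = 0.2·(26.77) = 5.35400.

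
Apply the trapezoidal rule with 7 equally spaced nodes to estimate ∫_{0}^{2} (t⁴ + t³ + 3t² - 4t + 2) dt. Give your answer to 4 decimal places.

h = (2 − 0)/6 = 0.333333.
Nodes t₀,…,t₆ = 0, 0.333333, 0.666667, 1, 1.333333, 1.666667, 2.
f(t) = t⁴ + t³ + 3t² - 4t + 2: f₀=2, f₁=1.049383, f₂=1.160494, f₃=3, f₄=7.530864, f₅=16.012346, f₆=30.
(h/2)·[f₀ + 2f₁ + 2f₂ + 2f₃ + 2f₄ + 2f₅ + f₆] = 0.166667·(89.506173) = 14.9177.

14.9177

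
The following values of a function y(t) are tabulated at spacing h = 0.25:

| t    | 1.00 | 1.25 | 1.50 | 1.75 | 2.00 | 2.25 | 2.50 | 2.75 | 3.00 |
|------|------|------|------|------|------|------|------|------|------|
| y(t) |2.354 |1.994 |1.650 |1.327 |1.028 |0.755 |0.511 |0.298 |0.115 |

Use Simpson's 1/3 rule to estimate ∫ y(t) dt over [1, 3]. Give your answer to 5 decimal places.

2.19525

h = 0.25, n = 8.
(h/3)·[y₀ + 4y₁ + 2y₂ + 4y₃ + 2y₄ + 4y₅ + 2y₆ + 4y₇ + y₈] = 0.083333·(26.343) = 2.19525.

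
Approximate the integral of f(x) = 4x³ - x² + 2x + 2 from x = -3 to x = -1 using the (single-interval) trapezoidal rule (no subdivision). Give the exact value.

-126

T = (b−a)/2 · [f(-3) + f(-1)] = 1·[(-121) + (-5)] = -126.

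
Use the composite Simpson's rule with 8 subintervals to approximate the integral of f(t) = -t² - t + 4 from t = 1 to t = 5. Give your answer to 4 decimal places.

h = (5 − 1)/8 = 0.5.
Nodes t₀,…,t₈ = 1, 1.5, 2, 2.5, 3, 3.5, 4, 4.5, 5.
f(t) = -t² - t + 4: f₀=2, f₁=0.25, f₂=-2, f₃=-4.75, f₄=-8, f₅=-11.75, f₆=-16, f₇=-20.75, f₈=-26.
(h/3)·[f₀ + 4f₁ + 2f₂ + 4f₃ + 2f₄ + 4f₅ + 2f₆ + 4f₇ + f₈] = 0.166667·(-224) = -37.3333.

-37.3333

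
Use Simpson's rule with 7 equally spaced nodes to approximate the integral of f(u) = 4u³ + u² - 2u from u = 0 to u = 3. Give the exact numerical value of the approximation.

h = (3 − 0)/6 = 0.5.
Nodes u₀,…,u₆ = 0, 0.5, 1, 1.5, 2, 2.5, 3.
f(u) = 4u³ + u² - 2u: f₀=0, f₁=-0.25, f₂=3, f₃=12.75, f₄=32, f₅=63.75, f₆=111.
(h/3)·[f₀ + 4f₁ + 2f₂ + 4f₃ + 2f₄ + 4f₅ + f₆] = 0.166667·(486) = 81.

81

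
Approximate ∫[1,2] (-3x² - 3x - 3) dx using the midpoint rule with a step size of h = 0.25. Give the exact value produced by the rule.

-14.484375

h = (2 − 1)/4 = 0.25.
Midpoints m₁,…,m₄ = 1.125, 1.375, 1.625, 1.875.
f(m₁)=-10.171875, f(m₂)=-12.796875, f(m₃)=-15.796875, f(m₄)=-19.171875.
h·[f(m₁) + f(m₂) + f(m₃) + f(m₄)] = 0.25·(-57.9375) = -14.484375.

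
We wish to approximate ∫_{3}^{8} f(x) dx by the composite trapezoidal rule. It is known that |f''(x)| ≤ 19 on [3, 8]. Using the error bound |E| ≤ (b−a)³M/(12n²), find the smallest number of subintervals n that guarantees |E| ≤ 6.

6

Need 2375/(12n²) ≤ 6.
n² ≥ 2375/(12·6) = 32.9861 ⇒ n ≥ 5.7434, so the smallest n is 6.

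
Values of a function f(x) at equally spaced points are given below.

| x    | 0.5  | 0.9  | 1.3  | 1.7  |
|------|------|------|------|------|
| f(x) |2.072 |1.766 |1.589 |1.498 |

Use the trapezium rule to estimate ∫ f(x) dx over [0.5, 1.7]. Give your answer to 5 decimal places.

2.05600

h = 0.4, n = 3.
(h/2)·[y₀ + 2y₁ + 2y₂ + y₃] = 0.2·(10.280) = 2.05600.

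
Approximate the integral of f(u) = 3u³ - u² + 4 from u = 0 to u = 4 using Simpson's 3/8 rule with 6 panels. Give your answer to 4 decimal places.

h = (4 − 0)/6 = 0.666667.
Nodes u₀,…,u₆ = 0, 0.666667, 1.333333, 2, 2.666667, 3.333333, 4.
f(u) = 3u³ - u² + 4: f₀=4, f₁=4.444444, f₂=9.333333, f₃=24, f₄=53.777778, f₅=104, f₆=180.
(3h/8)·[f₀ + 3f₁ + 3f₂ + 2f₃ + 3f₄ + 3f₅ + f₆] = 0.25·(746.666667) = 186.6667.

186.6667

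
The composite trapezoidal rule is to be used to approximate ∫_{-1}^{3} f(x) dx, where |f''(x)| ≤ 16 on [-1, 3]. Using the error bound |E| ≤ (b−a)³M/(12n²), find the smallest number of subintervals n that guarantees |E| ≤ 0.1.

30

Need 1024/(12n²) ≤ 0.1.
n² ≥ 1024/(12·0.1) = 853.333 ⇒ n ≥ 29.2119, so the smallest n is 30.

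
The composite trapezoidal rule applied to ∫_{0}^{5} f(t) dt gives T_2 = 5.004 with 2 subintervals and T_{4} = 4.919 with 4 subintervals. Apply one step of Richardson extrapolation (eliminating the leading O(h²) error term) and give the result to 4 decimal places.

4.8907

R = (4·T_{4} − T_2) / 3 = (4·4.919 − 5.004)/3 = (14.672)/3 = 4.8907.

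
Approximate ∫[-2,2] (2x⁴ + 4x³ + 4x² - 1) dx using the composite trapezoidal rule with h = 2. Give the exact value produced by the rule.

h = (2 − (-2))/2 = 2.
Nodes x₀,…,x₂ = -2, 0, 2.
f(x) = 2x⁴ + 4x³ + 4x² - 1: f₀=15, f₁=-1, f₂=79.
(h/2)·[f₀ + 2f₁ + f₂] = 1·(92) = 92.

92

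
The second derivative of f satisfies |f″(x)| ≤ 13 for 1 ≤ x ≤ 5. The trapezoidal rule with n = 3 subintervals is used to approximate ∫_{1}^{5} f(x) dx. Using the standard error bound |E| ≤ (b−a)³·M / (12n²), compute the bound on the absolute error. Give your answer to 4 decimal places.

7.7037

|E| ≤ (4)³·13 / (12·3²) = 832/108 = 7.7037.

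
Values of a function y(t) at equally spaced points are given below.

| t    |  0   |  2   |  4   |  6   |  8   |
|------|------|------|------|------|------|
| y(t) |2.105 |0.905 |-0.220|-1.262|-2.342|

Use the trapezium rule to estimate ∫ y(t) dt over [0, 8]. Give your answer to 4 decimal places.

h = 2, n = 4.
(h/2)·[y₀ + 2y₁ + 2y₂ + 2y₃ + y₄] = 1·(-1.391) = -1.3910.

-1.3910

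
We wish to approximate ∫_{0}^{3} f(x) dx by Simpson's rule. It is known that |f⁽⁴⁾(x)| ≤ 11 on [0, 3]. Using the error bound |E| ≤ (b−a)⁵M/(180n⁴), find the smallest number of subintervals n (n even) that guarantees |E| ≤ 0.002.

Need 2673/(180n⁴) ≤ 0.002.
n⁴ ≥ 2673/(180·0.002) = 7425 ⇒ n ≥ 9.2827, so the smallest even n is 10. (n must be even for Simpson's rule.)

10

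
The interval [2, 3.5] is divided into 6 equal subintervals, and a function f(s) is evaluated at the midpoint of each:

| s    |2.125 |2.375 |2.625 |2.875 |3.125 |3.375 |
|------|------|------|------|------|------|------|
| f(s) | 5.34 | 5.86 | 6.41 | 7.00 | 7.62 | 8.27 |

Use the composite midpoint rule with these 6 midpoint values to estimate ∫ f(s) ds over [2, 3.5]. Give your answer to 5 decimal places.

h = 0.25, n = 6.
h·[y(m₁) + y(m₂) + y(m₃) + y(m₄) + y(m₅) + y(m₆)] = 0.25·(40.50) = 10.12500.

10.12500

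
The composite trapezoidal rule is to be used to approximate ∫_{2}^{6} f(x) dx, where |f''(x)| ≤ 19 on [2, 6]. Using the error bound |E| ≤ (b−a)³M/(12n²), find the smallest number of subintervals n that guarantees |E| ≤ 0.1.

32

Need 1216/(12n²) ≤ 0.1.
n² ≥ 1216/(12·0.1) = 1013.33 ⇒ n ≥ 31.8329, so the smallest n is 32.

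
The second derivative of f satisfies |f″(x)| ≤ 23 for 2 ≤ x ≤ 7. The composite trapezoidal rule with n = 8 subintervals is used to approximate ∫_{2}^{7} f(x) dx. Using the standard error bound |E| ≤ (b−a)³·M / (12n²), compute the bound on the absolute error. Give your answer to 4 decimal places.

|E| ≤ (5)³·23 / (12·8²) = 2875/768 = 3.7435.

3.7435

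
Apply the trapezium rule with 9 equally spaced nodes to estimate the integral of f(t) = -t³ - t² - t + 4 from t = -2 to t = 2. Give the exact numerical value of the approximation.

10.5

h = (2 − (-2))/8 = 0.5.
Nodes t₀,…,t₈ = -2, -1.5, -1, -0.5, 0, 0.5, 1, 1.5, 2.
f(t) = -t³ - t² - t + 4: f₀=10, f₁=6.625, f₂=5, f₃=4.375, f₄=4, f₅=3.125, f₆=1, f₇=-3.125, f₈=-10.
(h/2)·[f₀ + 2f₁ + 2f₂ + 2f₃ + 2f₄ + 2f₅ + 2f₆ + 2f₇ + f₈] = 0.25·(42) = 10.5.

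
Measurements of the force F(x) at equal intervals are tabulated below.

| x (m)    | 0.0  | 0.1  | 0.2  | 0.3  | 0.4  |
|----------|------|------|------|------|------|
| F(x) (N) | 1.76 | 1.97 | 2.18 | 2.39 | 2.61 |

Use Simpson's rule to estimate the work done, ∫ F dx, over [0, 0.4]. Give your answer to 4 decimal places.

h = 0.1, n = 4.
(h/3)·[y₀ + 4y₁ + 2y₂ + 4y₃ + y₄] = 0.033333·(26.17) = 0.8723.

0.8723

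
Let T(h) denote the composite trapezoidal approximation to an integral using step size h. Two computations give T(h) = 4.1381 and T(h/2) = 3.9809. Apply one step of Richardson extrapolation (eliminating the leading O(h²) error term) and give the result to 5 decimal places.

3.92850

R = (4·T(h/2) − T(h)) / 3 = (4·3.9809 − 4.1381)/3 = (11.7855)/3 = 3.92850.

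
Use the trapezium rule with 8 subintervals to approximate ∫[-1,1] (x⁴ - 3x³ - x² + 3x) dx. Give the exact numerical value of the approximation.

h = (1 − (-1))/8 = 0.25.
Nodes x₀,…,x₈ = -1, -0.75, -0.5, -0.25, 0, 0.25, 0.5, 0.75, 1.
f(x) = x⁴ - 3x³ - x² + 3x: f₀=0, f₁=-1.23046875, f₂=-1.3125, f₃=-0.76171875, f₄=0, f₅=0.64453125, f₆=0.9375, f₇=0.73828125, f₈=0.
(h/2)·[f₀ + 2f₁ + 2f₂ + 2f₃ + 2f₄ + 2f₅ + 2f₆ + 2f₇ + f₈] = 0.125·(-1.96875) = -0.24609375.

-0.24609375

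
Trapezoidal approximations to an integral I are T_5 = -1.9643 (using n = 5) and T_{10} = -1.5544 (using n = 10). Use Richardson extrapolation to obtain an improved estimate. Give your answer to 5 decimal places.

R = (4·T_{10} − T_5) / 3 = (4·(-1.5544) − (-1.9643))/3 = (-4.2533)/3 = -1.41777.

-1.41777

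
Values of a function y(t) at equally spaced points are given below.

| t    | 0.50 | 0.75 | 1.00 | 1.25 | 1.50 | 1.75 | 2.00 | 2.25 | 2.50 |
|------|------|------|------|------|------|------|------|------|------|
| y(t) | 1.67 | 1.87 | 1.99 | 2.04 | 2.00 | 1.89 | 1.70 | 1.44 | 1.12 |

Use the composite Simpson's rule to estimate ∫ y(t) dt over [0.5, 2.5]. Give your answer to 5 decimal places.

3.59417

h = 0.25, n = 8.
(h/3)·[y₀ + 4y₁ + 2y₂ + 4y₃ + 2y₄ + 4y₅ + 2y₆ + 4y₇ + y₈] = 0.083333·(43.13) = 3.59417.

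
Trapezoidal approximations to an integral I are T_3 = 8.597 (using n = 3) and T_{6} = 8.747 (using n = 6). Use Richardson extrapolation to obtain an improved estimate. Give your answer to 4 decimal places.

R = (4·T_{6} − T_3) / 3 = (4·8.747 − 8.597)/3 = (26.391)/3 = 8.7970.

8.7970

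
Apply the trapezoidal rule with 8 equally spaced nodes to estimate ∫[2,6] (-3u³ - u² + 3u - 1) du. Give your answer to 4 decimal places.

h = (6 − 2)/7 = 0.571429.
Nodes u₀,…,u₇ = 2, 2.571429, 3.142857, 3.714286, 4.285714, 4.857143, 5.428571, 6.
f(u) = -3u³ - u² + 3u - 1: f₀=-23, f₁=-50.906706, f₂=-94.580175, f₃=-157.379009, f₄=-242.661808, f₅=-353.787172, f₆=-494.113703, f₇=-667.
(h/2)·[f₀ + 2f₁ + 2f₂ + 2f₃ + 2f₄ + 2f₅ + 2f₆ + f₇] = 0.285714·(-3476.857143) = -993.3878.

-993.3878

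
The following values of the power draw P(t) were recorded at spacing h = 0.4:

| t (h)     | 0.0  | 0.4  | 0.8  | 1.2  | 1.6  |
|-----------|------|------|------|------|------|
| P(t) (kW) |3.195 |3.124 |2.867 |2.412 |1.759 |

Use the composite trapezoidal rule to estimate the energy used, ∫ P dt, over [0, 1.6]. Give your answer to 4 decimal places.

4.3520

h = 0.4, n = 4.
(h/2)·[y₀ + 2y₁ + 2y₂ + 2y₃ + y₄] = 0.2·(21.760) = 4.3520.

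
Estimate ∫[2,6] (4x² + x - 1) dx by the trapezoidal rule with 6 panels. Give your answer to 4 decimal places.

290.5185

h = (6 − 2)/6 = 0.666667.
Nodes x₀,…,x₆ = 2, 2.666667, 3.333333, 4, 4.666667, 5.333333, 6.
f(x) = 4x² + x - 1: f₀=17, f₁=30.111111, f₂=46.777778, f₃=67, f₄=90.777778, f₅=118.111111, f₆=149.
(h/2)·[f₀ + 2f₁ + 2f₂ + 2f₃ + 2f₄ + 2f₅ + f₆] = 0.333333·(871.555556) = 290.5185.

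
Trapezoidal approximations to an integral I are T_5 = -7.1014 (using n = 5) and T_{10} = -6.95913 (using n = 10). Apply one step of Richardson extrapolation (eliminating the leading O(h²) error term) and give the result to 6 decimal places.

-6.911707

R = (4·T_{10} − T_5) / 3 = (4·(-6.95913) − (-7.1014))/3 = (-20.73512)/3 = -6.911707.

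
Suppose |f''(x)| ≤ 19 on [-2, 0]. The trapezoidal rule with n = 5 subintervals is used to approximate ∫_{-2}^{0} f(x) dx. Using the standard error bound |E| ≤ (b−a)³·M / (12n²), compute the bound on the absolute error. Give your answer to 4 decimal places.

0.5067

|E| ≤ (2)³·19 / (12·5²) = 152/300 = 0.5067.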